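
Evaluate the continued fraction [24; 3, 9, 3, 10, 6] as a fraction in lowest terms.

Fold from the inside: start with 6/1.
  10 + 1/6 = 61/6
  3 + 6/61 = 189/61
  9 + 61/189 = 1762/189
  3 + 189/1762 = 5475/1762
  24 + 1762/5475 = 133162/5475

133162/5475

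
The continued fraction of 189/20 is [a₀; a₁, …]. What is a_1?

2

189 = 9·20 + 9   →  a_0 = 9
20 = 2·9 + 2   →  a_1 = 2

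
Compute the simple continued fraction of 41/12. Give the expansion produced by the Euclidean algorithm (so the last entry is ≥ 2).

41 = 3·12 + 5
12 = 2·5 + 2
5 = 2·2 + 1
2 = 2·1 + 0  (stop)
So 41/12 = [3; 2, 2, 2].

[3; 2, 2, 2]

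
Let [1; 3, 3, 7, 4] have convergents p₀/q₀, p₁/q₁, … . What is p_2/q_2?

13/10

Using pₖ = aₖpₖ₋₁ + pₖ₋₂, qₖ = aₖqₖ₋₁ + qₖ₋₂ (with p₋₁=1, p₋₂=0, q₋₁=0, q₋₂=1):
  k=0: a=1, p=1, q=1
  k=1: a=3, p=4, q=3
  k=2: a=3, p=13, q=10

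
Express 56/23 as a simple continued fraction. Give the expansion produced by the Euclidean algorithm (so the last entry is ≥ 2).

56 = 2·23 + 10
23 = 2·10 + 3
10 = 3·3 + 1
3 = 3·1 + 0  (stop)
So 56/23 = [2; 2, 3, 3].

[2; 2, 3, 3]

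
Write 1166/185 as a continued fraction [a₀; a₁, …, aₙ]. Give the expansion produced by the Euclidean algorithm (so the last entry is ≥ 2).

1166 = 6*185 + 56
185 = 3*56 + 17
56 = 3*17 + 5
17 = 3*5 + 2
5 = 2*2 + 1
2 = 2*1 + 0  (stop)
So 1166/185 = [6; 3, 3, 3, 2, 2].

[6; 3, 3, 3, 2, 2]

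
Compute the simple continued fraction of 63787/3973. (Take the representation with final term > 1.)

63787 = 16*3973 + 219
3973 = 18*219 + 31
219 = 7*31 + 2
31 = 15*2 + 1
2 = 2*1 + 0  (stop)
So 63787/3973 = [16; 18, 7, 15, 2].

[16; 18, 7, 15, 2]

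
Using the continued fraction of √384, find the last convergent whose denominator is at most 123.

√384 = [19; 1, 1, 2, 9, 2, 1, 1, 38, …] (period length 8).
Convergents:
  p_0/q_0 = 19/1
  p_1/q_1 = 20/1
  p_2/q_2 = 39/2
  p_3/q_3 = 98/5
  p_4/q_4 = 921/47
  p_5/q_5 = 1940/99
  p_6/q_6 = 2861/146
q_5 = 99 ≤ 123 < 146 = q_6, so the answer is 1940/99.

1940/99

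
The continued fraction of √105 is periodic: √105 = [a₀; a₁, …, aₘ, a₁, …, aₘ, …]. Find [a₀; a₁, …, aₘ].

a₀ = ⌊√105⌋ = 10.
With m₀=0, d₀=1 and mₖ₊₁ = dₖaₖ − mₖ, dₖ₊₁ = (n − mₖ₊₁²)/dₖ, aₖ₊₁ = ⌊(a₀+mₖ₊₁)/dₖ₊₁⌋:
  k=1: m=10, d=5, a=4
  k=2: m=10, d=1, a=20
d=1 and a=2a₀=20 at k=2, so the next step gives (m, d) = (10, 5) again — its k=1 value — and the period has length 2.

[10; 4, 20]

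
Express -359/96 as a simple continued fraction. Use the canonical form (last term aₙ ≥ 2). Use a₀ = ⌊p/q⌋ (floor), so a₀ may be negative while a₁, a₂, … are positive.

-359 = -4×96 + 25
96 = 3×25 + 21
25 = 1×21 + 4
21 = 5×4 + 1
4 = 4×1 + 0  (stop)
So -359/96 = [-4; 3, 1, 5, 4].

[-4; 3, 1, 5, 4]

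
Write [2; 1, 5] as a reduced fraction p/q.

Using pₖ = aₖpₖ₋₁ + pₖ₋₂ and qₖ = aₖqₖ₋₁ + qₖ₋₂:
  k=0: a=2, p=2, q=1
  k=1: a=1, p=3, q=1
  k=2: a=5, p=17, q=6

17/6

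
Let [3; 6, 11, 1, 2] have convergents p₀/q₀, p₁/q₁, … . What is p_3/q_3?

Using pₖ = aₖpₖ₋₁ + pₖ₋₂, qₖ = aₖqₖ₋₁ + qₖ₋₂ (with p₋₁=1, p₋₂=0, q₋₁=0, q₋₂=1):
  k=0: a=3, p=3, q=1
  k=1: a=6, p=19, q=6
  k=2: a=11, p=212, q=67
  k=3: a=1, p=231, q=73

231/73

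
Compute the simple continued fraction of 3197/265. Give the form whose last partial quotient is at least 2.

[12; 15, 1, 1, 2, 3]

3197 = 12×265 + 17
265 = 15×17 + 10
17 = 1×10 + 7
10 = 1×7 + 3
7 = 2×3 + 1
3 = 3×1 + 0  (stop)
So 3197/265 = [12; 15, 1, 1, 2, 3].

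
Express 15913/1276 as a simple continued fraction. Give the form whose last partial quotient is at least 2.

15913 = 12·1276 + 601
1276 = 2·601 + 74
601 = 8·74 + 9
74 = 8·9 + 2
9 = 4·2 + 1
2 = 2·1 + 0  (stop)
So 15913/1276 = [12; 2, 8, 8, 4, 2].

[12; 2, 8, 8, 4, 2]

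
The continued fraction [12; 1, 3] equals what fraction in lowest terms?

51/4

Fold from the inside: start with 3/1.
  1 + 1/3 = 4/3
  12 + 3/4 = 51/4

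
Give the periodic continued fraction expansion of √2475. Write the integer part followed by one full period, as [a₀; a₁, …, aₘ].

a₀ = ⌊√2475⌋ = 49.
With m₀=0, d₀=1 and mₖ₊₁ = dₖaₖ − mₖ, dₖ₊₁ = (n − mₖ₊₁²)/dₖ, aₖ₊₁ = ⌊(a₀+mₖ₊₁)/dₖ₊₁⌋:
  k=1: m=49, d=74, a=1
  k=2: m=25, d=25, a=2
  k=3: m=25, d=74, a=1
  k=4: m=49, d=1, a=98
d=1 and a=2a₀=98 at k=4, so the next step gives (m, d) = (49, 74) again — its k=1 value — and the period has length 4.

[49; 1, 2, 1, 98]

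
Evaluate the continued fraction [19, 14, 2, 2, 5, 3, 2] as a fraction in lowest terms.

54672/2867

Using pₖ = aₖpₖ₋₁ + pₖ₋₂ and qₖ = aₖqₖ₋₁ + qₖ₋₂:
  k=0: a=19, p=19, q=1
  k=1: a=14, p=267, q=14
  k=2: a=2, p=553, q=29
  k=3: a=2, p=1373, q=72
  k=4: a=5, p=7418, q=389
  k=5: a=3, p=23627, q=1239
  k=6: a=2, p=54672, q=2867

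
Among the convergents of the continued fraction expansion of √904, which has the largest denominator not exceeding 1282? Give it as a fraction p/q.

27090/901

√904 = [30; 15, 60, …] (period length 2).
Convergents:
  p_0/q_0 = 30/1
  p_1/q_1 = 451/15
  p_2/q_2 = 27090/901
  p_3/q_3 = 406801/13530
q_2 = 901 ≤ 1282 < 13530 = q_3, so the answer is 27090/901.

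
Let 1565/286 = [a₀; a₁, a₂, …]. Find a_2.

1565 = 5·286 + 135   →  a_0 = 5
286 = 2·135 + 16   →  a_1 = 2
135 = 8·16 + 7   →  a_2 = 8

8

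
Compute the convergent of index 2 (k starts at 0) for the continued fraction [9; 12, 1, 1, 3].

118/13

Using pₖ = aₖpₖ₋₁ + pₖ₋₂, qₖ = aₖqₖ₋₁ + qₖ₋₂ (with p₋₁=1, p₋₂=0, q₋₁=0, q₋₂=1):
  k=0: a=9, p=9, q=1
  k=1: a=12, p=109, q=12
  k=2: a=1, p=118, q=13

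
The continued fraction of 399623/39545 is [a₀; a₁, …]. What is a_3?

399623 = 10·39545 + 4173   →  a_0 = 10
39545 = 9·4173 + 1988   →  a_1 = 9
4173 = 2·1988 + 197   →  a_2 = 2
1988 = 10·197 + 18   →  a_3 = 10

10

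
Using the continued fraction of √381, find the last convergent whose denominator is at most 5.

√381 = [19; 1, 1, 12, 1, 1, 38, …] (period length 6).
Convergents:
  p_0/q_0 = 19/1
  p_1/q_1 = 20/1
  p_2/q_2 = 39/2
  p_3/q_3 = 488/25
q_2 = 2 ≤ 5 < 25 = q_3, so the answer is 39/2.

39/2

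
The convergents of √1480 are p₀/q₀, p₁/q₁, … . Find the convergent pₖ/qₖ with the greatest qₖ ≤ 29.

√1480 = [38; 2, 8, 19, 8, 2, 76, …] (period length 6).
Convergents:
  p_0/q_0 = 38/1
  p_1/q_1 = 77/2
  p_2/q_2 = 654/17
  p_3/q_3 = 12503/325
q_2 = 17 ≤ 29 < 325 = q_3, so the answer is 654/17.

654/17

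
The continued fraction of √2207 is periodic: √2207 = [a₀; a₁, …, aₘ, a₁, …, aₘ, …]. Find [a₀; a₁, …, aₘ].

a₀ = ⌊√2207⌋ = 46.
With m₀=0, d₀=1 and mₖ₊₁ = dₖaₖ − mₖ, dₖ₊₁ = (n − mₖ₊₁²)/dₖ, aₖ₊₁ = ⌊(a₀+mₖ₊₁)/dₖ₊₁⌋:
  k=1: m=46, d=91, a=1
  k=2: m=45, d=2, a=45
  k=3: m=45, d=91, a=1
  k=4: m=46, d=1, a=92
d=1 and a=2a₀=92 at k=4, so the next step gives (m, d) = (46, 91) again — its k=1 value — and the period has length 4.

[46; 1, 45, 1, 92]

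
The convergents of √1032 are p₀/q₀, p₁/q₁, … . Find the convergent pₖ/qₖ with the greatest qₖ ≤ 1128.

16480/513

√1032 = [32; 8, 64, …] (period length 2).
Convergents:
  p_0/q_0 = 32/1
  p_1/q_1 = 257/8
  p_2/q_2 = 16480/513
  p_3/q_3 = 132097/4112
q_2 = 513 ≤ 1128 < 4112 = q_3, so the answer is 16480/513.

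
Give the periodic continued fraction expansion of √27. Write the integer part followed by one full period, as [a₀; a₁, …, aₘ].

a₀ = ⌊√27⌋ = 5.
With m₀=0, d₀=1 and mₖ₊₁ = dₖaₖ − mₖ, dₖ₊₁ = (n − mₖ₊₁²)/dₖ, aₖ₊₁ = ⌊(a₀+mₖ₊₁)/dₖ₊₁⌋:
  k=1: m=5, d=2, a=5
  k=2: m=5, d=1, a=10
d=1 and a=2a₀=10 at k=2, so the next step gives (m, d) = (5, 2) again — its k=1 value — and the period has length 2.

[5; 5, 10]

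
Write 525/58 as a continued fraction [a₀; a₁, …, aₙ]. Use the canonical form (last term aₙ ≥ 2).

[9; 19, 3]

525 = 9·58 + 3
58 = 19·3 + 1
3 = 3·1 + 0  (stop)
So 525/58 = [9; 19, 3].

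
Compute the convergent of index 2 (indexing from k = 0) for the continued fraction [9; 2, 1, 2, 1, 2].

28/3

Using pₖ = aₖpₖ₋₁ + pₖ₋₂, qₖ = aₖqₖ₋₁ + qₖ₋₂ (with p₋₁=1, p₋₂=0, q₋₁=0, q₋₂=1):
  k=0: a=9, p=9, q=1
  k=1: a=2, p=19, q=2
  k=2: a=1, p=28, q=3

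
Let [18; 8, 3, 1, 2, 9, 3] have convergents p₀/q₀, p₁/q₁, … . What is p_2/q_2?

453/25

Using pₖ = aₖpₖ₋₁ + pₖ₋₂, qₖ = aₖqₖ₋₁ + qₖ₋₂ (with p₋₁=1, p₋₂=0, q₋₁=0, q₋₂=1):
  k=0: a=18, p=18, q=1
  k=1: a=8, p=145, q=8
  k=2: a=3, p=453, q=25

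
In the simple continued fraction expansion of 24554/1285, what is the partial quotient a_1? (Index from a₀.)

9

24554 = 19·1285 + 139   →  a_0 = 19
1285 = 9·139 + 34   →  a_1 = 9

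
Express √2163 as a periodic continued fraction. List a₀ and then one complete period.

[46; 1, 1, 30, 1, 1, 92]

a₀ = ⌊√2163⌋ = 46.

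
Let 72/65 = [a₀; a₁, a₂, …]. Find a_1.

9

72 = 1·65 + 7   →  a_0 = 1
65 = 9·7 + 2   →  a_1 = 9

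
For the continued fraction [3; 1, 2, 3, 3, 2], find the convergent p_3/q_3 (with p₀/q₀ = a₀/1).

37/10

Using pₖ = aₖpₖ₋₁ + pₖ₋₂, qₖ = aₖqₖ₋₁ + qₖ₋₂ (with p₋₁=1, p₋₂=0, q₋₁=0, q₋₂=1):
  k=0: a=3, p=3, q=1
  k=1: a=1, p=4, q=1
  k=2: a=2, p=11, q=3
  k=3: a=3, p=37, q=10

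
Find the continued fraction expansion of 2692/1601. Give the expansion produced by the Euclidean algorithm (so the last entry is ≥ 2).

[1; 1, 2, 7, 5, 2, 6]

2692 = 1*1601 + 1091
1601 = 1*1091 + 510
1091 = 2*510 + 71
510 = 7*71 + 13
71 = 5*13 + 6
13 = 2*6 + 1
6 = 6*1 + 0  (stop)
So 2692/1601 = [1; 1, 2, 7, 5, 2, 6].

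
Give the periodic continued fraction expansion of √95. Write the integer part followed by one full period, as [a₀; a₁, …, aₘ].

a₀ = ⌊√95⌋ = 9.
With m₀=0, d₀=1 and mₖ₊₁ = dₖaₖ − mₖ, dₖ₊₁ = (n − mₖ₊₁²)/dₖ, aₖ₊₁ = ⌊(a₀+mₖ₊₁)/dₖ₊₁⌋:
  k=1: m=9, d=14, a=1
  k=2: m=5, d=5, a=2
  k=3: m=5, d=14, a=1
  k=4: m=9, d=1, a=18
d=1 and a=2a₀=18 at k=4, so the next step gives (m, d) = (9, 14) again — its k=1 value — and the period has length 4.

[9; 1, 2, 1, 18]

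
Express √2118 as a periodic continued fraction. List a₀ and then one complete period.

[46; 46, 92]

a₀ = ⌊√2118⌋ = 46.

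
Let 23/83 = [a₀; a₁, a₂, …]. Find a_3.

1

23 = 0·83 + 23   →  a_0 = 0
83 = 3·23 + 14   →  a_1 = 3
23 = 1·14 + 9   →  a_2 = 1
14 = 1·9 + 5   →  a_3 = 1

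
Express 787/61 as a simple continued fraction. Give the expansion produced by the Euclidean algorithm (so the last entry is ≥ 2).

[12; 1, 9, 6]

787 = 12·61 + 55
61 = 1·55 + 6
55 = 9·6 + 1
6 = 6·1 + 0  (stop)
So 787/61 = [12; 1, 9, 6].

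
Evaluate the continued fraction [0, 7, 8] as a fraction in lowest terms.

Fold from the inside: start with 8/1.
  7 + 1/8 = 57/8
  0 + 8/57 = 8/57

8/57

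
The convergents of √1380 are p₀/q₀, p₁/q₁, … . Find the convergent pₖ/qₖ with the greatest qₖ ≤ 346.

6761/182

√1380 = [37; 6, 1, 2, 1, 6, 74, …] (period length 6).
Convergents:
  p_0/q_0 = 37/1
  p_1/q_1 = 223/6
  p_2/q_2 = 260/7
  p_3/q_3 = 743/20
  p_4/q_4 = 1003/27
  p_5/q_5 = 6761/182
  p_6/q_6 = 501317/13495
q_5 = 182 ≤ 346 < 13495 = q_6, so the answer is 6761/182.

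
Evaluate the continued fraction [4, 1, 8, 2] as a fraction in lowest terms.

93/19

Fold from the inside: start with 2/1.
  8 + 1/2 = 17/2
  1 + 2/17 = 19/17
  4 + 17/19 = 93/19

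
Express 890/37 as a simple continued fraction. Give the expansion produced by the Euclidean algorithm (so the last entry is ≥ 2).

890 = 24*37 + 2
37 = 18*2 + 1
2 = 2*1 + 0  (stop)
So 890/37 = [24; 18, 2].

[24; 18, 2]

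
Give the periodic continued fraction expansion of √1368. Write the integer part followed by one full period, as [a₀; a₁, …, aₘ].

a₀ = ⌊√1368⌋ = 36.
With m₀=0, d₀=1 and mₖ₊₁ = dₖaₖ − mₖ, dₖ₊₁ = (n − mₖ₊₁²)/dₖ, aₖ₊₁ = ⌊(a₀+mₖ₊₁)/dₖ₊₁⌋:
  k=1: m=36, d=72, a=1
  k=2: m=36, d=1, a=72
d=1 and a=2a₀=72 at k=2, so the next step gives (m, d) = (36, 72) again — its k=1 value — and the period has length 2.

[36; 1, 72]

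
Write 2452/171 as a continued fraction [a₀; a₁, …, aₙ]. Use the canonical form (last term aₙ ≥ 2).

[14; 2, 1, 18, 3]

2452 = 14×171 + 58
171 = 2×58 + 55
58 = 1×55 + 3
55 = 18×3 + 1
3 = 3×1 + 0  (stop)
So 2452/171 = [14; 2, 1, 18, 3].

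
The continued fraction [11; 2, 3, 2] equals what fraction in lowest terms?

Using pₖ = aₖpₖ₋₁ + pₖ₋₂ and qₖ = aₖqₖ₋₁ + qₖ₋₂:
  k=0: a=11, p=11, q=1
  k=1: a=2, p=23, q=2
  k=2: a=3, p=80, q=7
  k=3: a=2, p=183, q=16

183/16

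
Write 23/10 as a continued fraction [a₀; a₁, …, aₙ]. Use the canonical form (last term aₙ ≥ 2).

[2; 3, 3]

23 = 2*10 + 3
10 = 3*3 + 1
3 = 3*1 + 0  (stop)
So 23/10 = [2; 3, 3].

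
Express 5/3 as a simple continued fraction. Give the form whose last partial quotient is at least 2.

5 = 1*3 + 2
3 = 1*2 + 1
2 = 2*1 + 0  (stop)
So 5/3 = [1; 1, 2].

[1; 1, 2]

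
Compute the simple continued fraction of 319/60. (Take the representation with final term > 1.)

319 = 5×60 + 19
60 = 3×19 + 3
19 = 6×3 + 1
3 = 3×1 + 0  (stop)
So 319/60 = [5; 3, 6, 3].

[5; 3, 6, 3]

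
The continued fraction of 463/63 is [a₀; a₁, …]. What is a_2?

1

463 = 7·63 + 22   →  a_0 = 7
63 = 2·22 + 19   →  a_1 = 2
22 = 1·19 + 3   →  a_2 = 1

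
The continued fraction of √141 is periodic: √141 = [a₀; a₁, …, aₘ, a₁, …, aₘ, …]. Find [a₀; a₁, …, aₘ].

a₀ = ⌊√141⌋ = 11.
With m₀=0, d₀=1 and mₖ₊₁ = dₖaₖ − mₖ, dₖ₊₁ = (n − mₖ₊₁²)/dₖ, aₖ₊₁ = ⌊(a₀+mₖ₊₁)/dₖ₊₁⌋:
  k=1: m=11, d=20, a=1
  k=2: m=9, d=3, a=6
  k=3: m=9, d=20, a=1
  k=4: m=11, d=1, a=22
d=1 and a=2a₀=22 at k=4, so the next step gives (m, d) = (11, 20) again — its k=1 value — and the period has length 4.

[11; 1, 6, 1, 22]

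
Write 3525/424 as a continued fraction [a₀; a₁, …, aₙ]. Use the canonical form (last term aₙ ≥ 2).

3525 = 8×424 + 133
424 = 3×133 + 25
133 = 5×25 + 8
25 = 3×8 + 1
8 = 8×1 + 0  (stop)
So 3525/424 = [8; 3, 5, 3, 8].

[8; 3, 5, 3, 8]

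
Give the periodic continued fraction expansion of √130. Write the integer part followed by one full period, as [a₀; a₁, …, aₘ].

[11; 2, 2, 22]

a₀ = ⌊√130⌋ = 11.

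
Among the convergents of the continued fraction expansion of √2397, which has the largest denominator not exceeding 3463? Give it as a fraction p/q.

58751/1200

√2397 = [48; 1, 23, 2, 23, 1, 96, …] (period length 6).
Convergents:
  p_0/q_0 = 48/1
  p_1/q_1 = 49/1
  p_2/q_2 = 1175/24
  p_3/q_3 = 2399/49
  p_4/q_4 = 56352/1151
  p_5/q_5 = 58751/1200
  p_6/q_6 = 5696448/116351
q_5 = 1200 ≤ 3463 < 116351 = q_6, so the answer is 58751/1200.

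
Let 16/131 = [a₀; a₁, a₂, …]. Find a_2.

5

16 = 0·131 + 16   →  a_0 = 0
131 = 8·16 + 3   →  a_1 = 8
16 = 5·3 + 1   →  a_2 = 5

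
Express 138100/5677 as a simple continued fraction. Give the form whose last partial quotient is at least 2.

[24; 3, 15, 3, 3, 1, 2, 3]

138100 = 24·5677 + 1852
5677 = 3·1852 + 121
1852 = 15·121 + 37
121 = 3·37 + 10
37 = 3·10 + 7
10 = 1·7 + 3
7 = 2·3 + 1
3 = 3·1 + 0  (stop)
So 138100/5677 = [24; 3, 15, 3, 3, 1, 2, 3].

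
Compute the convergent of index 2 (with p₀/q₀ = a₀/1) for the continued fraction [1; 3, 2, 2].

Using pₖ = aₖpₖ₋₁ + pₖ₋₂, qₖ = aₖqₖ₋₁ + qₖ₋₂ (with p₋₁=1, p₋₂=0, q₋₁=0, q₋₂=1):
  k=0: a=1, p=1, q=1
  k=1: a=3, p=4, q=3
  k=2: a=2, p=9, q=7

9/7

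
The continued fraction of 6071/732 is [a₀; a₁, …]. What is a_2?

6071 = 8·732 + 215   →  a_0 = 8
732 = 3·215 + 87   →  a_1 = 3
215 = 2·87 + 41   →  a_2 = 2

2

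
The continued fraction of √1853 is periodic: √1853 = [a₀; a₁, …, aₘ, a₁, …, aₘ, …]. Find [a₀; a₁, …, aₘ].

a₀ = ⌊√1853⌋ = 43.
With m₀=0, d₀=1 and mₖ₊₁ = dₖaₖ − mₖ, dₖ₊₁ = (n − mₖ₊₁²)/dₖ, aₖ₊₁ = ⌊(a₀+mₖ₊₁)/dₖ₊₁⌋:
  k=1: m=43, d=4, a=21
  k=2: m=41, d=43, a=1
  k=3: m=2, d=43, a=1
  k=4: m=41, d=4, a=21
  k=5: m=43, d=1, a=86
d=1 and a=2a₀=86 at k=5, so the next step gives (m, d) = (43, 4) again — its k=1 value — and the period has length 5.

[43; 21, 1, 1, 21, 86]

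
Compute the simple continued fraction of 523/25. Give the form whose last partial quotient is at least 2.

[20; 1, 11, 2]

523 = 20·25 + 23
25 = 1·23 + 2
23 = 11·2 + 1
2 = 2·1 + 0  (stop)
So 523/25 = [20; 1, 11, 2].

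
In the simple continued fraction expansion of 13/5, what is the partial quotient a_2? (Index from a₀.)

13 = 2·5 + 3   →  a_0 = 2
5 = 1·3 + 2   →  a_1 = 1
3 = 1·2 + 1   →  a_2 = 1

1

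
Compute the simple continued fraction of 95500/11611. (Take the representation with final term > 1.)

95500 = 8*11611 + 2612
11611 = 4*2612 + 1163
2612 = 2*1163 + 286
1163 = 4*286 + 19
286 = 15*19 + 1
19 = 19*1 + 0  (stop)
So 95500/11611 = [8; 4, 2, 4, 15, 19].

[8; 4, 2, 4, 15, 19]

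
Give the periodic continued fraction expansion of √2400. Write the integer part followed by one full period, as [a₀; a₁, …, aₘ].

[48; 1, 96]

a₀ = ⌊√2400⌋ = 48.
With m₀=0, d₀=1 and mₖ₊₁ = dₖaₖ − mₖ, dₖ₊₁ = (n − mₖ₊₁²)/dₖ, aₖ₊₁ = ⌊(a₀+mₖ₊₁)/dₖ₊₁⌋:
  k=1: m=48, d=96, a=1
  k=2: m=48, d=1, a=96
d=1 and a=2a₀=96 at k=2, so the next step gives (m, d) = (48, 96) again — its k=1 value — and the period has length 2.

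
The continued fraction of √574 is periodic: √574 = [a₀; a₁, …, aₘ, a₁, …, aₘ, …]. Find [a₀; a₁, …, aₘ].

[23; 1, 22, 1, 46]

a₀ = ⌊√574⌋ = 23.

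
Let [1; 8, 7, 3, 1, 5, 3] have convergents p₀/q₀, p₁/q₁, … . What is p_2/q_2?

Using pₖ = aₖpₖ₋₁ + pₖ₋₂, qₖ = aₖqₖ₋₁ + qₖ₋₂ (with p₋₁=1, p₋₂=0, q₋₁=0, q₋₂=1):
  k=0: a=1, p=1, q=1
  k=1: a=8, p=9, q=8
  k=2: a=7, p=64, q=57

64/57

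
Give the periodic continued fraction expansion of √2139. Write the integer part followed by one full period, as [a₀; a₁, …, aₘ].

[46; 4, 92]

a₀ = ⌊√2139⌋ = 46.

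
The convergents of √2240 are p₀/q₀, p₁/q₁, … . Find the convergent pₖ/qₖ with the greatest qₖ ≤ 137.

√2240 = [47; 3, 23, 3, 94, …] (period length 4).
Convergents:
  p_0/q_0 = 47/1
  p_1/q_1 = 142/3
  p_2/q_2 = 3313/70
  p_3/q_3 = 10081/213
q_2 = 70 ≤ 137 < 213 = q_3, so the answer is 3313/70.

3313/70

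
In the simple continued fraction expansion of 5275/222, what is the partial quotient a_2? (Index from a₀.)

5275 = 23·222 + 169   →  a_0 = 23
222 = 1·169 + 53   →  a_1 = 1
169 = 3·53 + 10   →  a_2 = 3

3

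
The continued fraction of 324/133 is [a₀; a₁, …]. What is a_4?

2

324 = 2·133 + 58   →  a_0 = 2
133 = 2·58 + 17   →  a_1 = 2
58 = 3·17 + 7   →  a_2 = 3
17 = 2·7 + 3   →  a_3 = 2
7 = 2·3 + 1   →  a_4 = 2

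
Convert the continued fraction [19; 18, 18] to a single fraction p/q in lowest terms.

Using pₖ = aₖpₖ₋₁ + pₖ₋₂ and qₖ = aₖqₖ₋₁ + qₖ₋₂:
  k=0: a=19, p=19, q=1
  k=1: a=18, p=343, q=18
  k=2: a=18, p=6193, q=325

6193/325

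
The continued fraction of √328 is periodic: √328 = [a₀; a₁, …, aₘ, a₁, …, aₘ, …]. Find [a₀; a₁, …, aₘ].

a₀ = ⌊√328⌋ = 18.
With m₀=0, d₀=1 and mₖ₊₁ = dₖaₖ − mₖ, dₖ₊₁ = (n − mₖ₊₁²)/dₖ, aₖ₊₁ = ⌊(a₀+mₖ₊₁)/dₖ₊₁⌋:
  k=1: m=18, d=4, a=9
  k=2: m=18, d=1, a=36
d=1 and a=2a₀=36 at k=2, so the next step gives (m, d) = (18, 4) again — its k=1 value — and the period has length 2.

[18; 9, 36]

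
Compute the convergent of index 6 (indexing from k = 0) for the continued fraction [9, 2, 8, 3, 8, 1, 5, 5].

27572/2911

Using pₖ = aₖpₖ₋₁ + pₖ₋₂, qₖ = aₖqₖ₋₁ + qₖ₋₂ (with p₋₁=1, p₋₂=0, q₋₁=0, q₋₂=1):
  k=0: a=9, p=9, q=1
  k=1: a=2, p=19, q=2
  k=2: a=8, p=161, q=17
  k=3: a=3, p=502, q=53
  k=4: a=8, p=4177, q=441
  k=5: a=1, p=4679, q=494
  k=6: a=5, p=27572, q=2911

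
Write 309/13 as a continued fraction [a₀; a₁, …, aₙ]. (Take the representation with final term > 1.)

309 = 23×13 + 10
13 = 1×10 + 3
10 = 3×3 + 1
3 = 3×1 + 0  (stop)
So 309/13 = [23; 1, 3, 3].

[23; 1, 3, 3]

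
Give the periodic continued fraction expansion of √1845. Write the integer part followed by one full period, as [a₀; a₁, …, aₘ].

[42; 1, 20, 2, 20, 1, 84]

a₀ = ⌊√1845⌋ = 42.
With m₀=0, d₀=1 and mₖ₊₁ = dₖaₖ − mₖ, dₖ₊₁ = (n − mₖ₊₁²)/dₖ, aₖ₊₁ = ⌊(a₀+mₖ₊₁)/dₖ₊₁⌋:
  k=1: m=42, d=81, a=1
  k=2: m=39, d=4, a=20
  k=3: m=41, d=41, a=2
  k=4: m=41, d=4, a=20
  k=5: m=39, d=81, a=1
  k=6: m=42, d=1, a=84
d=1 and a=2a₀=84 at k=6, so the next step gives (m, d) = (42, 81) again — its k=1 value — and the period has length 6.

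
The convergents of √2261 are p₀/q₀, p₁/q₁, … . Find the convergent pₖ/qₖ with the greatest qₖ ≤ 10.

428/9

√2261 = [47; 1, 1, 4, 1, 1, 94, …] (period length 6).
Convergents:
  p_0/q_0 = 47/1
  p_1/q_1 = 48/1
  p_2/q_2 = 95/2
  p_3/q_3 = 428/9
  p_4/q_4 = 523/11
q_3 = 9 ≤ 10 < 11 = q_4, so the answer is 428/9.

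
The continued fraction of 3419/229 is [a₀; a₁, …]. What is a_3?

3419 = 14·229 + 213   →  a_0 = 14
229 = 1·213 + 16   →  a_1 = 1
213 = 13·16 + 5   →  a_2 = 13
16 = 3·5 + 1   →  a_3 = 3

3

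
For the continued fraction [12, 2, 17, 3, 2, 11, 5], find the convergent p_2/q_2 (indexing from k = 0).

Using pₖ = aₖpₖ₋₁ + pₖ₋₂, qₖ = aₖqₖ₋₁ + qₖ₋₂ (with p₋₁=1, p₋₂=0, q₋₁=0, q₋₂=1):
  k=0: a=12, p=12, q=1
  k=1: a=2, p=25, q=2
  k=2: a=17, p=437, q=35

437/35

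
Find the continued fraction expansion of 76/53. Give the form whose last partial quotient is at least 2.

[1; 2, 3, 3, 2]

76 = 1*53 + 23
53 = 2*23 + 7
23 = 3*7 + 2
7 = 3*2 + 1
2 = 2*1 + 0  (stop)
So 76/53 = [1; 2, 3, 3, 2].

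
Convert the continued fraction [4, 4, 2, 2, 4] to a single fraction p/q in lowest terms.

410/97

Fold from the inside: start with 4/1.
  2 + 1/4 = 9/4
  2 + 4/9 = 22/9
  4 + 9/22 = 97/22
  4 + 22/97 = 410/97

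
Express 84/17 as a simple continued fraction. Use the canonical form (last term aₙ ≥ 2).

[4; 1, 16]

84 = 4·17 + 16
17 = 1·16 + 1
16 = 16·1 + 0  (stop)
So 84/17 = [4; 1, 16].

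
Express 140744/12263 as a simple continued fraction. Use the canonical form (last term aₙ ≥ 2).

140744 = 11*12263 + 5851
12263 = 2*5851 + 561
5851 = 10*561 + 241
561 = 2*241 + 79
241 = 3*79 + 4
79 = 19*4 + 3
4 = 1*3 + 1
3 = 3*1 + 0  (stop)
So 140744/12263 = [11; 2, 10, 2, 3, 19, 1, 3].

[11; 2, 10, 2, 3, 19, 1, 3]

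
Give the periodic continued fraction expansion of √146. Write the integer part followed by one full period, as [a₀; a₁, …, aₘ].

[12; 12, 24]

a₀ = ⌊√146⌋ = 12.
With m₀=0, d₀=1 and mₖ₊₁ = dₖaₖ − mₖ, dₖ₊₁ = (n − mₖ₊₁²)/dₖ, aₖ₊₁ = ⌊(a₀+mₖ₊₁)/dₖ₊₁⌋:
  k=1: m=12, d=2, a=12
  k=2: m=12, d=1, a=24
d=1 and a=2a₀=24 at k=2, so the next step gives (m, d) = (12, 2) again — its k=1 value — and the period has length 2.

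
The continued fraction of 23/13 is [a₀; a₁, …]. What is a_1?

23 = 1·13 + 10   →  a_0 = 1
13 = 1·10 + 3   →  a_1 = 1

1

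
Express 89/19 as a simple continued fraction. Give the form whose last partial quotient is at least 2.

[4; 1, 2, 6]

89 = 4·19 + 13
19 = 1·13 + 6
13 = 2·6 + 1
6 = 6·1 + 0  (stop)
So 89/19 = [4; 1, 2, 6].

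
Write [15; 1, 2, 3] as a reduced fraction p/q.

Fold from the inside: start with 3/1.
  2 + 1/3 = 7/3
  1 + 3/7 = 10/7
  15 + 7/10 = 157/10

157/10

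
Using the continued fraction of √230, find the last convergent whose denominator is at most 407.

√230 = [15; 6, 30, …] (period length 2).
Convergents:
  p_0/q_0 = 15/1
  p_1/q_1 = 91/6
  p_2/q_2 = 2745/181
  p_3/q_3 = 16561/1092
q_2 = 181 ≤ 407 < 1092 = q_3, so the answer is 2745/181.

2745/181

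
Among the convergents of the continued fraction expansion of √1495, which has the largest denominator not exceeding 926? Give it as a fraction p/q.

√1495 = [38; 1, 1, 1, 76, …] (period length 4).
Convergents:
  p_0/q_0 = 38/1
  p_1/q_1 = 39/1
  p_2/q_2 = 77/2
  p_3/q_3 = 116/3
  p_4/q_4 = 8893/230
  p_5/q_5 = 9009/233
  p_6/q_6 = 17902/463
  p_7/q_7 = 26911/696
  p_8/q_8 = 2063138/53359
q_7 = 696 ≤ 926 < 53359 = q_8, so the answer is 26911/696.

26911/696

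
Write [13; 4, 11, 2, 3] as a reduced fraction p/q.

Using pₖ = aₖpₖ₋₁ + pₖ₋₂ and qₖ = aₖqₖ₋₁ + qₖ₋₂:
  k=0: a=13, p=13, q=1
  k=1: a=4, p=53, q=4
  k=2: a=11, p=596, q=45
  k=3: a=2, p=1245, q=94
  k=4: a=3, p=4331, q=327

4331/327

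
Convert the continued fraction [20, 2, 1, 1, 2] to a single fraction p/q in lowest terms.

Fold from the inside: start with 2/1.
  1 + 1/2 = 3/2
  1 + 2/3 = 5/3
  2 + 3/5 = 13/5
  20 + 5/13 = 265/13

265/13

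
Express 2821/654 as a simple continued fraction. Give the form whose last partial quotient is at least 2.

[4; 3, 5, 3, 1, 9]

2821 = 4·654 + 205
654 = 3·205 + 39
205 = 5·39 + 10
39 = 3·10 + 9
10 = 1·9 + 1
9 = 9·1 + 0  (stop)
So 2821/654 = [4; 3, 5, 3, 1, 9].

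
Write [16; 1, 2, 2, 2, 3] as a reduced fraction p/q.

Fold from the inside: start with 3/1.
  2 + 1/3 = 7/3
  2 + 3/7 = 17/7
  2 + 7/17 = 41/17
  1 + 17/41 = 58/41
  16 + 41/58 = 969/58

969/58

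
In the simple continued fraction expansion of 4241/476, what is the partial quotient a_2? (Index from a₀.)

10

4241 = 8·476 + 433   →  a_0 = 8
476 = 1·433 + 43   →  a_1 = 1
433 = 10·43 + 3   →  a_2 = 10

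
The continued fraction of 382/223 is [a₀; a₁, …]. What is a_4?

382 = 1·223 + 159   →  a_0 = 1
223 = 1·159 + 64   →  a_1 = 1
159 = 2·64 + 31   →  a_2 = 2
64 = 2·31 + 2   →  a_3 = 2
31 = 15·2 + 1   →  a_4 = 15

15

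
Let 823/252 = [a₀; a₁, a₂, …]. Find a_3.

3

823 = 3·252 + 67   →  a_0 = 3
252 = 3·67 + 51   →  a_1 = 3
67 = 1·51 + 16   →  a_2 = 1
51 = 3·16 + 3   →  a_3 = 3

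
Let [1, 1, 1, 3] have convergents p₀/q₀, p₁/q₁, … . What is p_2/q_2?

3/2

Using pₖ = aₖpₖ₋₁ + pₖ₋₂, qₖ = aₖqₖ₋₁ + qₖ₋₂ (with p₋₁=1, p₋₂=0, q₋₁=0, q₋₂=1):
  k=0: a=1, p=1, q=1
  k=1: a=1, p=2, q=1
  k=2: a=1, p=3, q=2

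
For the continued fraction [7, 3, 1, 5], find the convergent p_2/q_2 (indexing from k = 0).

Using pₖ = aₖpₖ₋₁ + pₖ₋₂, qₖ = aₖqₖ₋₁ + qₖ₋₂ (with p₋₁=1, p₋₂=0, q₋₁=0, q₋₂=1):
  k=0: a=7, p=7, q=1
  k=1: a=3, p=22, q=3
  k=2: a=1, p=29, q=4

29/4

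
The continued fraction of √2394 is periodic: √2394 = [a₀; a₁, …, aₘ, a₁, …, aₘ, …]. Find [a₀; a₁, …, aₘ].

[48; 1, 12, 1, 96]

a₀ = ⌊√2394⌋ = 48.
With m₀=0, d₀=1 and mₖ₊₁ = dₖaₖ − mₖ, dₖ₊₁ = (n − mₖ₊₁²)/dₖ, aₖ₊₁ = ⌊(a₀+mₖ₊₁)/dₖ₊₁⌋:
  k=1: m=48, d=90, a=1
  k=2: m=42, d=7, a=12
  k=3: m=42, d=90, a=1
  k=4: m=48, d=1, a=96
d=1 and a=2a₀=96 at k=4, so the next step gives (m, d) = (48, 90) again — its k=1 value — and the period has length 4.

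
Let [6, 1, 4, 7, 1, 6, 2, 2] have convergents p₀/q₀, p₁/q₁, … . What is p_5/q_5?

1919/282

Using pₖ = aₖpₖ₋₁ + pₖ₋₂, qₖ = aₖqₖ₋₁ + qₖ₋₂ (with p₋₁=1, p₋₂=0, q₋₁=0, q₋₂=1):
  k=0: a=6, p=6, q=1
  k=1: a=1, p=7, q=1
  k=2: a=4, p=34, q=5
  k=3: a=7, p=245, q=36
  k=4: a=1, p=279, q=41
  k=5: a=6, p=1919, q=282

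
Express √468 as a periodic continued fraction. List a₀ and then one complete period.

a₀ = ⌊√468⌋ = 21.
With m₀=0, d₀=1 and mₖ₊₁ = dₖaₖ − mₖ, dₖ₊₁ = (n − mₖ₊₁²)/dₖ, aₖ₊₁ = ⌊(a₀+mₖ₊₁)/dₖ₊₁⌋:
  k=1: m=21, d=27, a=1
  k=2: m=6, d=16, a=1
  k=3: m=10, d=23, a=1
  k=4: m=13, d=13, a=2
  k=5: m=13, d=23, a=1
  k=6: m=10, d=16, a=1
  k=7: m=6, d=27, a=1
  k=8: m=21, d=1, a=42
d=1 and a=2a₀=42 at k=8, so the next step gives (m, d) = (21, 27) again — its k=1 value — and the period has length 8.

[21; 1, 1, 1, 2, 1, 1, 1, 42]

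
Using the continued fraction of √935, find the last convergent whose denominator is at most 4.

61/2

√935 = [30; 1, 1, 2, 1, 2, 1, 1, 60, …] (period length 8).
Convergents:
  p_0/q_0 = 30/1
  p_1/q_1 = 31/1
  p_2/q_2 = 61/2
  p_3/q_3 = 153/5
q_2 = 2 ≤ 4 < 5 = q_3, so the answer is 61/2.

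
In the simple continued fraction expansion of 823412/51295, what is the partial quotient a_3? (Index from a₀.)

823412 = 16·51295 + 2692   →  a_0 = 16
51295 = 19·2692 + 147   →  a_1 = 19
2692 = 18·147 + 46   →  a_2 = 18
147 = 3·46 + 9   →  a_3 = 3

3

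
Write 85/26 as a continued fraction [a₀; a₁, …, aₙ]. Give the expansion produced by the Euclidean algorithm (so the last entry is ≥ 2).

85 = 3*26 + 7
26 = 3*7 + 5
7 = 1*5 + 2
5 = 2*2 + 1
2 = 2*1 + 0  (stop)
So 85/26 = [3; 3, 1, 2, 2].

[3; 3, 1, 2, 2]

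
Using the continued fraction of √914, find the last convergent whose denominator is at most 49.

1300/43

√914 = [30; 4, 3, 3, 4, 60, …] (period length 5).
Convergents:
  p_0/q_0 = 30/1
  p_1/q_1 = 121/4
  p_2/q_2 = 393/13
  p_3/q_3 = 1300/43
  p_4/q_4 = 5593/185
q_3 = 43 ≤ 49 < 185 = q_4, so the answer is 1300/43.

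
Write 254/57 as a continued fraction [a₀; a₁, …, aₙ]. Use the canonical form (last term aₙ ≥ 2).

254 = 4·57 + 26
57 = 2·26 + 5
26 = 5·5 + 1
5 = 5·1 + 0  (stop)
So 254/57 = [4; 2, 5, 5].

[4; 2, 5, 5]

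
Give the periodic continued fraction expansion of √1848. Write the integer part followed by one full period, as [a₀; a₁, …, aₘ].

[42; 1, 84]

a₀ = ⌊√1848⌋ = 42.
With m₀=0, d₀=1 and mₖ₊₁ = dₖaₖ − mₖ, dₖ₊₁ = (n − mₖ₊₁²)/dₖ, aₖ₊₁ = ⌊(a₀+mₖ₊₁)/dₖ₊₁⌋:
  k=1: m=42, d=84, a=1
  k=2: m=42, d=1, a=84
d=1 and a=2a₀=84 at k=2, so the next step gives (m, d) = (42, 84) again — its k=1 value — and the period has length 2.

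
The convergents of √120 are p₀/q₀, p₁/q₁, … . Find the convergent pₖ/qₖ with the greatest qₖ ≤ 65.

√120 = [10; 1, 20, …] (period length 2).
Convergents:
  p_0/q_0 = 10/1
  p_1/q_1 = 11/1
  p_2/q_2 = 230/21
  p_3/q_3 = 241/22
  p_4/q_4 = 5050/461
q_3 = 22 ≤ 65 < 461 = q_4, so the answer is 241/22.

241/22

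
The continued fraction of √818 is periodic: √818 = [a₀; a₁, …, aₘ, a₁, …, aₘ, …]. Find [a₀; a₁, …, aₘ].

a₀ = ⌊√818⌋ = 28.
With m₀=0, d₀=1 and mₖ₊₁ = dₖaₖ − mₖ, dₖ₊₁ = (n − mₖ₊₁²)/dₖ, aₖ₊₁ = ⌊(a₀+mₖ₊₁)/dₖ₊₁⌋:
  k=1: m=28, d=34, a=1
  k=2: m=6, d=23, a=1
  k=3: m=17, d=23, a=1
  k=4: m=6, d=34, a=1
  k=5: m=28, d=1, a=56
d=1 and a=2a₀=56 at k=5, so the next step gives (m, d) = (28, 34) again — its k=1 value — and the period has length 5.

[28; 1, 1, 1, 1, 56]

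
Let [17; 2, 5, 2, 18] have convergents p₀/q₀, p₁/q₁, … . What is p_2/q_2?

192/11

Using pₖ = aₖpₖ₋₁ + pₖ₋₂, qₖ = aₖqₖ₋₁ + qₖ₋₂ (with p₋₁=1, p₋₂=0, q₋₁=0, q₋₂=1):
  k=0: a=17, p=17, q=1
  k=1: a=2, p=35, q=2
  k=2: a=5, p=192, q=11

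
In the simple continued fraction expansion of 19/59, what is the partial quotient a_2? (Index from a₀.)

19 = 0·59 + 19   →  a_0 = 0
59 = 3·19 + 2   →  a_1 = 3
19 = 9·2 + 1   →  a_2 = 9

9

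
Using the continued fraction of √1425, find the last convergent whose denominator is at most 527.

√1425 = [37; 1, 2, 1, 74, …] (period length 4).
Convergents:
  p_0/q_0 = 37/1
  p_1/q_1 = 38/1
  p_2/q_2 = 113/3
  p_3/q_3 = 151/4
  p_4/q_4 = 11287/299
  p_5/q_5 = 11438/303
  p_6/q_6 = 34163/905
q_5 = 303 ≤ 527 < 905 = q_6, so the answer is 11438/303.

11438/303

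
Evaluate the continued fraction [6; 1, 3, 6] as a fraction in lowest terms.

Using pₖ = aₖpₖ₋₁ + pₖ₋₂ and qₖ = aₖqₖ₋₁ + qₖ₋₂:
  k=0: a=6, p=6, q=1
  k=1: a=1, p=7, q=1
  k=2: a=3, p=27, q=4
  k=3: a=6, p=169, q=25

169/25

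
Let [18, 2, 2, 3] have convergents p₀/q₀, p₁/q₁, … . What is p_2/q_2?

92/5

Using pₖ = aₖpₖ₋₁ + pₖ₋₂, qₖ = aₖqₖ₋₁ + qₖ₋₂ (with p₋₁=1, p₋₂=0, q₋₁=0, q₋₂=1):
  k=0: a=18, p=18, q=1
  k=1: a=2, p=37, q=2
  k=2: a=2, p=92, q=5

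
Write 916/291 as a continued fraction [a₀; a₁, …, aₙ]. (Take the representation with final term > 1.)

916 = 3×291 + 43
291 = 6×43 + 33
43 = 1×33 + 10
33 = 3×10 + 3
10 = 3×3 + 1
3 = 3×1 + 0  (stop)
So 916/291 = [3; 6, 1, 3, 3, 3].

[3; 6, 1, 3, 3, 3]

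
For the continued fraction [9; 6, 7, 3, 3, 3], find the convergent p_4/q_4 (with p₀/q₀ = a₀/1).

Using pₖ = aₖpₖ₋₁ + pₖ₋₂, qₖ = aₖqₖ₋₁ + qₖ₋₂ (with p₋₁=1, p₋₂=0, q₋₁=0, q₋₂=1):
  k=0: a=9, p=9, q=1
  k=1: a=6, p=55, q=6
  k=2: a=7, p=394, q=43
  k=3: a=3, p=1237, q=135
  k=4: a=3, p=4105, q=448

4105/448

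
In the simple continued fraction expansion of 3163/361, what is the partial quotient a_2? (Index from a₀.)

3

3163 = 8·361 + 275   →  a_0 = 8
361 = 1·275 + 86   →  a_1 = 1
275 = 3·86 + 17   →  a_2 = 3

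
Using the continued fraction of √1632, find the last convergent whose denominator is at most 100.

3959/98

√1632 = [40; 2, 1, 1, 19, 1, 1, 2, 80, …] (period length 8).
Convergents:
  p_0/q_0 = 40/1
  p_1/q_1 = 81/2
  p_2/q_2 = 121/3
  p_3/q_3 = 202/5
  p_4/q_4 = 3959/98
  p_5/q_5 = 4161/103
q_4 = 98 ≤ 100 < 103 = q_5, so the answer is 3959/98.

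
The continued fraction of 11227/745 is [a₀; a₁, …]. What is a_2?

3

11227 = 15·745 + 52   →  a_0 = 15
745 = 14·52 + 17   →  a_1 = 14
52 = 3·17 + 1   →  a_2 = 3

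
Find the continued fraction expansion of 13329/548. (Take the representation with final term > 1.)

[24; 3, 10, 2, 2, 3]

13329 = 24·548 + 177
548 = 3·177 + 17
177 = 10·17 + 7
17 = 2·7 + 3
7 = 2·3 + 1
3 = 3·1 + 0  (stop)
So 13329/548 = [24; 3, 10, 2, 2, 3].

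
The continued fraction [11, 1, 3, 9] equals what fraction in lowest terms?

Using pₖ = aₖpₖ₋₁ + pₖ₋₂ and qₖ = aₖqₖ₋₁ + qₖ₋₂:
  k=0: a=11, p=11, q=1
  k=1: a=1, p=12, q=1
  k=2: a=3, p=47, q=4
  k=3: a=9, p=435, q=37

435/37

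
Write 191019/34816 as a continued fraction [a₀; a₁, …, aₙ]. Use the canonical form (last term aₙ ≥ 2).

191019 = 5*34816 + 16939
34816 = 2*16939 + 938
16939 = 18*938 + 55
938 = 17*55 + 3
55 = 18*3 + 1
3 = 3*1 + 0  (stop)
So 191019/34816 = [5; 2, 18, 17, 18, 3].

[5; 2, 18, 17, 18, 3]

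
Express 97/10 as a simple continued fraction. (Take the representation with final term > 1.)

[9; 1, 2, 3]

97 = 9·10 + 7
10 = 1·7 + 3
7 = 2·3 + 1
3 = 3·1 + 0  (stop)
So 97/10 = [9; 1, 2, 3].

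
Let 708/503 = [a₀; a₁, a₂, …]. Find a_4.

1

708 = 1·503 + 205   →  a_0 = 1
503 = 2·205 + 93   →  a_1 = 2
205 = 2·93 + 19   →  a_2 = 2
93 = 4·19 + 17   →  a_3 = 4
19 = 1·17 + 2   →  a_4 = 1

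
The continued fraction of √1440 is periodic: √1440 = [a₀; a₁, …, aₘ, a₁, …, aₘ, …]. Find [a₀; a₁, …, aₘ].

a₀ = ⌊√1440⌋ = 37.
With m₀=0, d₀=1 and mₖ₊₁ = dₖaₖ − mₖ, dₖ₊₁ = (n − mₖ₊₁²)/dₖ, aₖ₊₁ = ⌊(a₀+mₖ₊₁)/dₖ₊₁⌋:
  k=1: m=37, d=71, a=1
  k=2: m=34, d=4, a=17
  k=3: m=34, d=71, a=1
  k=4: m=37, d=1, a=74
d=1 and a=2a₀=74 at k=4, so the next step gives (m, d) = (37, 71) again — its k=1 value — and the period has length 4.

[37; 1, 17, 1, 74]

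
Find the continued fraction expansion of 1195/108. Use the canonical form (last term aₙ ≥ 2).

1195 = 11*108 + 7
108 = 15*7 + 3
7 = 2*3 + 1
3 = 3*1 + 0  (stop)
So 1195/108 = [11; 15, 2, 3].

[11; 15, 2, 3]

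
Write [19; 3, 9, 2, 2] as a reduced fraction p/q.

Fold from the inside: start with 2/1.
  2 + 1/2 = 5/2
  9 + 2/5 = 47/5
  3 + 5/47 = 146/47
  19 + 47/146 = 2821/146

2821/146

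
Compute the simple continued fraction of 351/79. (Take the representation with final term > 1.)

351 = 4×79 + 35
79 = 2×35 + 9
35 = 3×9 + 8
9 = 1×8 + 1
8 = 8×1 + 0  (stop)
So 351/79 = [4; 2, 3, 1, 8].

[4; 2, 3, 1, 8]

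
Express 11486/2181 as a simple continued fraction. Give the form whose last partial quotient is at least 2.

[5; 3, 1, 3, 15, 1, 8]

11486 = 5·2181 + 581
2181 = 3·581 + 438
581 = 1·438 + 143
438 = 3·143 + 9
143 = 15·9 + 8
9 = 1·8 + 1
8 = 8·1 + 0  (stop)
So 11486/2181 = [5; 3, 1, 3, 15, 1, 8].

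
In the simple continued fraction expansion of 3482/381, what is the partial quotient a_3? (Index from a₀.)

3482 = 9·381 + 53   →  a_0 = 9
381 = 7·53 + 10   →  a_1 = 7
53 = 5·10 + 3   →  a_2 = 5
10 = 3·3 + 1   →  a_3 = 3

3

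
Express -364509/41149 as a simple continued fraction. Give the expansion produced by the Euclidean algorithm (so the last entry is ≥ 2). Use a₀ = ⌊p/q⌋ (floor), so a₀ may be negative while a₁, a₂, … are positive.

[-9; 7, 17, 1, 17, 18]

-364509 = -9×41149 + 5832
41149 = 7×5832 + 325
5832 = 17×325 + 307
325 = 1×307 + 18
307 = 17×18 + 1
18 = 18×1 + 0  (stop)
So -364509/41149 = [-9; 7, 17, 1, 17, 18].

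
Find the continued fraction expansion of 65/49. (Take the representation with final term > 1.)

[1; 3, 16]

65 = 1×49 + 16
49 = 3×16 + 1
16 = 16×1 + 0  (stop)
So 65/49 = [1; 3, 16].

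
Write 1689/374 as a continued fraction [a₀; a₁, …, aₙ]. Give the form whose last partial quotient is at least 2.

[4; 1, 1, 15, 12]

1689 = 4·374 + 193
374 = 1·193 + 181
193 = 1·181 + 12
181 = 15·12 + 1
12 = 12·1 + 0  (stop)
So 1689/374 = [4; 1, 1, 15, 12].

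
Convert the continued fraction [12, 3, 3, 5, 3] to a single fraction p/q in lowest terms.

Using pₖ = aₖpₖ₋₁ + pₖ₋₂ and qₖ = aₖqₖ₋₁ + qₖ₋₂:
  k=0: a=12, p=12, q=1
  k=1: a=3, p=37, q=3
  k=2: a=3, p=123, q=10
  k=3: a=5, p=652, q=53
  k=4: a=3, p=2079, q=169

2079/169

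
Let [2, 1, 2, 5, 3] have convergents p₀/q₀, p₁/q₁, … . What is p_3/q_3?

Using pₖ = aₖpₖ₋₁ + pₖ₋₂, qₖ = aₖqₖ₋₁ + qₖ₋₂ (with p₋₁=1, p₋₂=0, q₋₁=0, q₋₂=1):
  k=0: a=2, p=2, q=1
  k=1: a=1, p=3, q=1
  k=2: a=2, p=8, q=3
  k=3: a=5, p=43, q=16

43/16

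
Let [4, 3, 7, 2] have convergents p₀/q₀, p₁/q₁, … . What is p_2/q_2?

95/22

Using pₖ = aₖpₖ₋₁ + pₖ₋₂, qₖ = aₖqₖ₋₁ + qₖ₋₂ (with p₋₁=1, p₋₂=0, q₋₁=0, q₋₂=1):
  k=0: a=4, p=4, q=1
  k=1: a=3, p=13, q=3
  k=2: a=7, p=95, q=22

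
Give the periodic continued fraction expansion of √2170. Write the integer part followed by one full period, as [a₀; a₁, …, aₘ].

[46; 1, 1, 2, 1, 1, 92]

a₀ = ⌊√2170⌋ = 46.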